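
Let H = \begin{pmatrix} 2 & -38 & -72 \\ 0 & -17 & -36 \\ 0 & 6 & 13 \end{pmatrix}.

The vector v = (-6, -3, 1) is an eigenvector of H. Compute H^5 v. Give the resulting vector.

(18750, 9375, -3125)

First find the eigenvalue: Hv = (30, 15, -5) = -5·(-6, -3, 1), so λ = -5.
Then H^5 v = λ^5·v = (-5)^5·(-6, -3, 1) = -3125·(-6, -3, 1) = (18750, 9375, -3125).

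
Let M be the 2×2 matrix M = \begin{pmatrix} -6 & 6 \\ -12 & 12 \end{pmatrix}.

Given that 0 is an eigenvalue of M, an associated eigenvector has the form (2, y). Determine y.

We need (M)v = 0.
M = [[-6, 6], [-12, 12]].
Row 1: (-6)·2 + (6)·y = 0
Row 2: (-12)·2 + (12)·y = 0
Solving gives y = 2.
Check: M·(2, 2) = (0, 0) = 0·(2, 2).

2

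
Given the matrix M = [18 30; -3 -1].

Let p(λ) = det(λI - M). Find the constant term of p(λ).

72

p(λ) = λ^2 - 17λ + 72.
The constant term is 72.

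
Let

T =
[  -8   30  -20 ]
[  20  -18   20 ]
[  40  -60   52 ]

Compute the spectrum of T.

Compute the characteristic polynomial p(s) = det(sI - T).
Expanding along the first row, p(s) = s^3 - 26s^2 + 192s - 288.
Try s = 2: p(2) = 0, so 2 is a root.
Factor out (s - 2): p(s) = (s - 2)·(s^2 - 24s + 144).
The quadratic factor is (s - 12)^2.
Eigenvalues: 2, 12, 12.

2, 12, 12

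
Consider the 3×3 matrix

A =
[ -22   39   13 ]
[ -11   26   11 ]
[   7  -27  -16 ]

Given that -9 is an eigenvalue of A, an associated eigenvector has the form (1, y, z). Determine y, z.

0, 1

We need (A + 9I)v = 0.
A + 9I = [[-13, 39, 13], [-11, 35, 11], [7, -27, -7]].
Row 1: (-13)·1 + (39)·y + (13)·z = 0
Row 2: (-11)·1 + (35)·y + (11)·z = 0
Row 3: (7)·1 + (-27)·y + (-7)·z = 0
Solving gives y = 0, z = 1.
Check: A·(1, 0, 1) = (-9, 0, -9) = -9·(1, 0, 1).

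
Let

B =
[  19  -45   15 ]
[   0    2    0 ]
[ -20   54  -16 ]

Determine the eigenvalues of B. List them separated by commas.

Compute the characteristic polynomial p(r) = det(rI - B).
Expanding the 3×3 determinant: p(r) = r^3 - 5r^2 + 2r + 8.
Rational-root test: r = -1 gives p(-1) = 0.
Dividing by (r + 1) leaves r^2 - 6r + 8.
The quadratic factors as (r - 2)·(r - 4).
Eigenvalues: -1, 2, 4.

-1, 2, 4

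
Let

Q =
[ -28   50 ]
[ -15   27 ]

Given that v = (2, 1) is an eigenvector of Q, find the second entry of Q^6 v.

729

First find the eigenvalue: Qv = (-6, -3) = -3·(2, 1), so λ = -3.
Then Q^6 v = λ^6·v = (-3)^6·(2, 1) = 729·(2, 1) = (1458, 729).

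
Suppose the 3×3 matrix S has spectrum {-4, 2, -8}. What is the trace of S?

-10

trace(S) is the sum of the eigenvalues: (-4) + (2) + (-8) = -10.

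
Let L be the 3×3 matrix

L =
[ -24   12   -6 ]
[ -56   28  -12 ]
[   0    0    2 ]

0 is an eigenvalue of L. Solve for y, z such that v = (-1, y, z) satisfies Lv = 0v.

We need (L)v = 0.
L = [[-24, 12, -6], [-56, 28, -12], [0, 0, 2]].
Row 1: (-24)·-1 + (12)·y + (-6)·z = 0
Row 2: (-56)·-1 + (28)·y + (-12)·z = 0
Row 3: (0)·-1 + (0)·y + (2)·z = 0
Solving gives y = -2, z = 0.
Check: L·(-1, -2, 0) = (0, 0, 0) = 0·(-1, -2, 0).

-2, 0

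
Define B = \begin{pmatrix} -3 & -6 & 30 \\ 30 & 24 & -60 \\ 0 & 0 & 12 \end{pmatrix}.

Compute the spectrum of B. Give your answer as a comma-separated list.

9, 12, 12

Compute the characteristic polynomial p(μ) = det(μI - B).
Cofactor expansion gives p(μ) = μ^3 - 33μ^2 + 360μ - 1296.
Rational-root test: μ = 12 gives p(12) = 0.
Dividing by (μ - 12) leaves μ^2 - 21μ + 108.
The quadratic factors as (μ - 9)·(μ - 12).
Eigenvalues: 9, 12, 12.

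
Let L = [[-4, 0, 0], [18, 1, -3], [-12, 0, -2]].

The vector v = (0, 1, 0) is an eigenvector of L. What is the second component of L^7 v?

First find the eigenvalue: Lv = (0, 1, 0) = 1·(0, 1, 0), so λ = 1.
Then L^7 v = λ^7·v = 1^7·(0, 1, 0) = 1·(0, 1, 0) = (0, 1, 0).

1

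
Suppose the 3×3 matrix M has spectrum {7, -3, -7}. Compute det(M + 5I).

If M has eigenvalues 7, -3, -7, then M + 5I has eigenvalues 12, 2, -2.
det(M + 5I) = (12) · (2) · (-2) = -48.

-48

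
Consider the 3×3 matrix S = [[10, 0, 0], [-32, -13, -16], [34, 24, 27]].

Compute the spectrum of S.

3, 10, 11

Set up det(tI - S) = 0.
Expanding along the first row, p(t) = t^3 - 24t^2 + 173t - 330.
Try t = 3: p(3) = 0, so 3 is a root.
Dividing by (t - 3) leaves t^2 - 21t + 110.
The quadratic factors as (t - 10)·(t - 11).
Eigenvalues: 3, 10, 11.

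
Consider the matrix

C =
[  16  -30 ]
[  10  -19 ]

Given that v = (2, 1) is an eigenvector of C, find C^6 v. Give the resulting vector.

(2, 1)

First find the eigenvalue: Cv = (2, 1) = 1·(2, 1), so λ = 1.
Then C^6 v = λ^6·v = 1^6·(2, 1) = 1·(2, 1) = (2, 1).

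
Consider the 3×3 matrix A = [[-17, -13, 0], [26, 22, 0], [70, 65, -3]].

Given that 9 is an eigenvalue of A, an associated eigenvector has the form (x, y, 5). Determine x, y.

We need (A - 9I)v = 0.
A - 9I = [[-26, -13, 0], [26, 13, 0], [70, 65, -12]].
Row 1: (-26)·x + (-13)·y + (0)·5 = 0
Row 2: (26)·x + (13)·y + (0)·5 = 0
Row 3: (70)·x + (65)·y + (-12)·5 = 0
Solving gives x = -1, y = 2.
Check: A·(-1, 2, 5) = (-9, 18, 45) = 9·(-1, 2, 5).

-1, 2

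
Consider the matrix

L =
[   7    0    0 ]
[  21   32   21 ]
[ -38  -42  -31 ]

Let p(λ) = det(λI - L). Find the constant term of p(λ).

p(λ) = λ^3 - 8λ^2 - 103λ + 770.
The constant term is 770.

770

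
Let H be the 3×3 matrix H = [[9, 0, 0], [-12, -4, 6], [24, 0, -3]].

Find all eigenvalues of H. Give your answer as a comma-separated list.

Compute the characteristic polynomial p(s) = det(sI - H).
Expanding along the first row, p(s) = s^3 - 2s^2 - 51s - 108.
Rational-root test: s = 9 gives p(9) = 0.
Factor out (s - 9): p(s) = (s - 9)·(s^2 + 7s + 12).
The quadratic factors as (s + 4)·(s + 3).
Eigenvalues: -4, -3, 9.

-4, -3, 9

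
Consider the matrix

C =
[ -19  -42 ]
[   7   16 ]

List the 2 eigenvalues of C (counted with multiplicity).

det(C - λI) = (-19 - λ)(16 - λ) - (-42)·(7) = λ^2 + 3λ - 10.
This factors as (λ + 5)·(λ - 2) = 0.
Eigenvalues: -5, 2.

-5, 2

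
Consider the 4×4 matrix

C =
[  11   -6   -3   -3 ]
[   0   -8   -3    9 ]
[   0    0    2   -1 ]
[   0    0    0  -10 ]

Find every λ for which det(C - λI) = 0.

-10, -8, 2, 11

C is upper triangular, so its eigenvalues are the diagonal entries.
Diagonal: 11, -8, 2, -10.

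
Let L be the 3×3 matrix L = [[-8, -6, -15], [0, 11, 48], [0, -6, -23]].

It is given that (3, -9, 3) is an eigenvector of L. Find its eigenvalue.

-5

Compute Lv: L·(3, -9, 3) = (-15, 45, -15).
Since Lv = λv, compare component 1: -15 = λ·3, so λ = -5.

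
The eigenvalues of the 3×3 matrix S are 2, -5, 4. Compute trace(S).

1

trace(S) is the sum of the eigenvalues: (2) + (-5) + (4) = 1.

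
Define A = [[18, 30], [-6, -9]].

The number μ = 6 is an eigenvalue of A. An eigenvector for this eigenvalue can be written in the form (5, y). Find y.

-2

We need (A - 6I)v = 0.
A - 6I = [[12, 30], [-6, -15]].
Row 1: (12)·5 + (30)·y = 0
Row 2: (-6)·5 + (-15)·y = 0
Solving gives y = -2.
Check: A·(5, -2) = (30, -12) = 6·(5, -2).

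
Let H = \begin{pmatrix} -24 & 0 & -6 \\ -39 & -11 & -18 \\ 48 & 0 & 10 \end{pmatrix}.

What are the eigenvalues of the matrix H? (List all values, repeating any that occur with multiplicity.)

-11, -8, -6

The characteristic polynomial is p(lambda) = det(lambda·I - H).
Expanding along the first row, p(lambda) = lambda^3 + 25·lambda^2 + 202·lambda + 528.
Try lambda = -6: p(-6) = 0, so -6 is a root.
Dividing by (lambda + 6) leaves lambda^2 + 19·lambda + 88.
The quadratic factors as (lambda + 11)·(lambda + 8).
Eigenvalues: -11, -8, -6.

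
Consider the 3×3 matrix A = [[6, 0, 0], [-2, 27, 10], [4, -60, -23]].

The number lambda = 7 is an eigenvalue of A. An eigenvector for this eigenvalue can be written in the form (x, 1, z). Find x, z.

0, -2

We need (A - 7I)v = 0.
A - 7I = [[-1, 0, 0], [-2, 20, 10], [4, -60, -30]].
Row 1: (-1)·x + (0)·1 + (0)·z = 0
Row 2: (-2)·x + (20)·1 + (10)·z = 0
Row 3: (4)·x + (-60)·1 + (-30)·z = 0
Solving gives x = 0, z = -2.
Check: A·(0, 1, -2) = (0, 7, -14) = 7·(0, 1, -2).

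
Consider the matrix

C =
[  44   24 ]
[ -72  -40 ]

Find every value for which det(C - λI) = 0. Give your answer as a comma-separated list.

-4, 8

det(C - lambda·I) = (44 - lambda)(-40 - lambda) - (24)·(-72) = lambda^2 - 4·lambda - 32.
This factors as (lambda + 4)·(lambda - 8) = 0.
Eigenvalues: -4, 8.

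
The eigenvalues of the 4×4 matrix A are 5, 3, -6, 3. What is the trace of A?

5

trace(A) is the sum of the eigenvalues: (5) + (3) + (-6) + (3) = 5.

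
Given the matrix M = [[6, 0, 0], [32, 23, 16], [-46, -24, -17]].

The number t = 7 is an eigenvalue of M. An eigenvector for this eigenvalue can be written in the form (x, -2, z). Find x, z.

We need (M - 7I)v = 0.
M - 7I = [[-1, 0, 0], [32, 16, 16], [-46, -24, -24]].
Row 1: (-1)·x + (0)·-2 + (0)·z = 0
Row 2: (32)·x + (16)·-2 + (16)·z = 0
Row 3: (-46)·x + (-24)·-2 + (-24)·z = 0
Solving gives x = 0, z = 2.
Check: M·(0, -2, 2) = (0, -14, 14) = 7·(0, -2, 2).

0, 2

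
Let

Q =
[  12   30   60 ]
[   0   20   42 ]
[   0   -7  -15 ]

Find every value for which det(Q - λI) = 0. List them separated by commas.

-1, 6, 12

Compute the characteristic polynomial p(s) = det(sI - Q).
Expanding along the first row, p(s) = s^3 - 17s^2 + 54s + 72.
Try s = 12: p(12) = 0, so 12 is a root.
Dividing by (s - 12) leaves s^2 - 5s - 6.
The quadratic factors as (s + 1)·(s - 6).
Eigenvalues: -1, 6, 12.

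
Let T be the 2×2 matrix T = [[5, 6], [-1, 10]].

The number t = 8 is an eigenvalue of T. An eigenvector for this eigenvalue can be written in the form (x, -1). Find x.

-2

We need (T - 8I)v = 0.
T - 8I = [[-3, 6], [-1, 2]].
Row 1: (-3)·x + (6)·-1 = 0
Row 2: (-1)·x + (2)·-1 = 0
Solving gives x = -2.
Check: T·(-2, -1) = (-16, -8) = 8·(-2, -1).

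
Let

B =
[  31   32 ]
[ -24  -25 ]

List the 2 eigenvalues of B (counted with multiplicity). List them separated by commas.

det(B - μI) = (31 - μ)(-25 - μ) - (32)·(-24) = μ^2 - 6μ - 7.
This factors as (μ + 1)·(μ - 7) = 0.
Eigenvalues: -1, 7.

-1, 7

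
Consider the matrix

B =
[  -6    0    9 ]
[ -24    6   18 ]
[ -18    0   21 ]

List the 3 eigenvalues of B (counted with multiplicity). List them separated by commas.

Compute the characteristic polynomial p(t) = det(tI - B).
Expanding along the first row, p(t) = t^3 - 21t^2 + 126t - 216.
Rational-root test: t = 12 gives p(12) = 0.
Factor out (t - 12): p(t) = (t - 12)·(t^2 - 9t + 18).
The quadratic factors as (t - 3)·(t - 6).
Eigenvalues: 3, 6, 12.

3, 6, 12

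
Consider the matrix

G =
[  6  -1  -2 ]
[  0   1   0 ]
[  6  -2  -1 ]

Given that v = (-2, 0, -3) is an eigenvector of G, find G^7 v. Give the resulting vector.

First find the eigenvalue: Gv = (-6, 0, -9) = 3·(-2, 0, -3), so λ = 3.
Then G^7 v = λ^7·v = 3^7·(-2, 0, -3) = 2187·(-2, 0, -3) = (-4374, 0, -6561).

(-4374, 0, -6561)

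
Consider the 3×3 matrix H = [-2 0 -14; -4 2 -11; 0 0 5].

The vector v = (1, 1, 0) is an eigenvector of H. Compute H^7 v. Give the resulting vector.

First find the eigenvalue: Hv = (-2, -2, 0) = -2·(1, 1, 0), so λ = -2.
Then H^7 v = λ^7·v = (-2)^7·(1, 1, 0) = -128·(1, 1, 0) = (-128, -128, 0).

(-128, -128, 0)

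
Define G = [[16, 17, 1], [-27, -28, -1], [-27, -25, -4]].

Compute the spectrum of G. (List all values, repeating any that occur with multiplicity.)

Compute the characteristic polynomial p(λ) = det(λI - G).
Cofactor expansion gives p(λ) = λ^3 + 16λ^2 + 61λ + 66.
Since p(-3) = 0, λ = -3 is a root.
Dividing by (λ + 3) leaves λ^2 + 13λ + 22.
The quadratic factors as (λ + 11)·(λ + 2).
Eigenvalues: -11, -3, -2.

-11, -3, -2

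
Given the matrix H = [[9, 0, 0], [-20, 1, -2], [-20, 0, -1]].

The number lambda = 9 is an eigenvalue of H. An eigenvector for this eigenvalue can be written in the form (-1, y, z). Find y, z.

We need (H - 9I)v = 0.
H - 9I = [[0, 0, 0], [-20, -8, -2], [-20, 0, -10]].
Row 1: (0)·-1 + (0)·y + (0)·z = 0
Row 2: (-20)·-1 + (-8)·y + (-2)·z = 0
Row 3: (-20)·-1 + (0)·y + (-10)·z = 0
Solving gives y = 2, z = 2.
Check: H·(-1, 2, 2) = (-9, 18, 18) = 9·(-1, 2, 2).

2, 2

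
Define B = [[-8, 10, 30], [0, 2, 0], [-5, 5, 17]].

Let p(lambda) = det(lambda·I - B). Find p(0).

p(0) = det(0·I − B) = det(−B) = (−1)^3·det(B).
det(B) = 28, so p(0) = -28.

-28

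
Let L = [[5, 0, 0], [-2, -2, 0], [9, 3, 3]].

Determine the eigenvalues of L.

-2, 3, 5

L is lower triangular, so its eigenvalues are the diagonal entries.
Diagonal: 5, -2, 3.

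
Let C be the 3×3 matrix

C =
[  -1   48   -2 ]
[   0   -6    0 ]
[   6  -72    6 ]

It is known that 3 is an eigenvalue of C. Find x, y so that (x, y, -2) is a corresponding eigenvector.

1, 0

We need (C - 3I)v = 0.
C - 3I = [[-4, 48, -2], [0, -9, 0], [6, -72, 3]].
Row 1: (-4)·x + (48)·y + (-2)·-2 = 0
Row 2: (0)·x + (-9)·y + (0)·-2 = 0
Row 3: (6)·x + (-72)·y + (3)·-2 = 0
Solving gives x = 1, y = 0.
Check: C·(1, 0, -2) = (3, 0, -6) = 3·(1, 0, -2).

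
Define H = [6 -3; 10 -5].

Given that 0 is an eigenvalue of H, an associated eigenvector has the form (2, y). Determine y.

4

We need (H)v = 0.
H = [[6, -3], [10, -5]].
Row 1: (6)·2 + (-3)·y = 0
Row 2: (10)·2 + (-5)·y = 0
Solving gives y = 4.
Check: H·(2, 4) = (0, 0) = 0·(2, 4).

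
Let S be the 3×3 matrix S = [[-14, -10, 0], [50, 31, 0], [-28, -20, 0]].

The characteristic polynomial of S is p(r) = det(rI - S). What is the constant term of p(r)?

0

p(r) = r^3 - 17r^2 + 66r.
The constant term is 0.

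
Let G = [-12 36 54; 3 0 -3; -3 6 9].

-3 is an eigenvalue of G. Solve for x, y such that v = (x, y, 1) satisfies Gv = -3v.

2, -1

We need (G + 3I)v = 0.
G + 3I = [[-9, 36, 54], [3, 3, -3], [-3, 6, 12]].
Row 1: (-9)·x + (36)·y + (54)·1 = 0
Row 2: (3)·x + (3)·y + (-3)·1 = 0
Row 3: (-3)·x + (6)·y + (12)·1 = 0
Solving gives x = 2, y = -1.
Check: G·(2, -1, 1) = (-6, 3, -3) = -3·(2, -1, 1).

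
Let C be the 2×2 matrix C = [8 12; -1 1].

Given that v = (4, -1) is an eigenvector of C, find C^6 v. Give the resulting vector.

(62500, -15625)

First find the eigenvalue: Cv = (20, -5) = 5·(4, -1), so λ = 5.
Then C^6 v = λ^6·v = 5^6·(4, -1) = 15625·(4, -1) = (62500, -15625).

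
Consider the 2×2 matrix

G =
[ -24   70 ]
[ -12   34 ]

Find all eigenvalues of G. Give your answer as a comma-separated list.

det(G - lambda·I) = (-24 - lambda)(34 - lambda) - (70)·(-12) = lambda^2 - 10·lambda + 24.
This factors as (lambda - 4)·(lambda - 6) = 0.
Eigenvalues: 4, 6.

4, 6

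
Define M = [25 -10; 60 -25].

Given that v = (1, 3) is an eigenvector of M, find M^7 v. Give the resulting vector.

(-78125, -234375)

First find the eigenvalue: Mv = (-5, -15) = -5·(1, 3), so λ = -5.
Then M^7 v = λ^7·v = (-5)^7·(1, 3) = -78125·(1, 3) = (-78125, -234375).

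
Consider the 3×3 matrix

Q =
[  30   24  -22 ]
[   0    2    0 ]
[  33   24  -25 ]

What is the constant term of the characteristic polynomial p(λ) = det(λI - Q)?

p(0) = det(0·I − Q) = det(−Q) = (−1)^3·det(Q).
det(Q) = -48, so p(0) = 48.

48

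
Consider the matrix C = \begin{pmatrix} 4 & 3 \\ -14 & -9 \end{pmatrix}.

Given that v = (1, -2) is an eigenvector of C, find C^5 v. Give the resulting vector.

First find the eigenvalue: Cv = (-2, 4) = -2·(1, -2), so λ = -2.
Then C^5 v = λ^5·v = (-2)^5·(1, -2) = -32·(1, -2) = (-32, 64).

(-32, 64)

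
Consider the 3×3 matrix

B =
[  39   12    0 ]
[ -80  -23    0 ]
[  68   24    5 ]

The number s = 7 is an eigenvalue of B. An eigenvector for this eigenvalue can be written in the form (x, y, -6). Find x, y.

-3, 8

We need (B - 7I)v = 0.
B - 7I = [[32, 12, 0], [-80, -30, 0], [68, 24, -2]].
Row 1: (32)·x + (12)·y + (0)·-6 = 0
Row 2: (-80)·x + (-30)·y + (0)·-6 = 0
Row 3: (68)·x + (24)·y + (-2)·-6 = 0
Solving gives x = -3, y = 8.
Check: B·(-3, 8, -6) = (-21, 56, -42) = 7·(-3, 8, -6).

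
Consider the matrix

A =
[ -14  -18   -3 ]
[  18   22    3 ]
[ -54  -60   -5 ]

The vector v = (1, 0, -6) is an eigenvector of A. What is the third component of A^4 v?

First find the eigenvalue: Av = (4, 0, -24) = 4·(1, 0, -6), so λ = 4.
Then A^4 v = λ^4·v = 4^4·(1, 0, -6) = 256·(1, 0, -6) = (256, 0, -1536).

-1536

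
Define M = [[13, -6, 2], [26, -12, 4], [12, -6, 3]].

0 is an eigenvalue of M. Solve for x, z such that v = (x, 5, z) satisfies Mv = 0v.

We need (M)v = 0.
M = [[13, -6, 2], [26, -12, 4], [12, -6, 3]].
Row 1: (13)·x + (-6)·5 + (2)·z = 0
Row 2: (26)·x + (-12)·5 + (4)·z = 0
Row 3: (12)·x + (-6)·5 + (3)·z = 0
Solving gives x = 2, z = 2.
Check: M·(2, 5, 2) = (0, 0, 0) = 0·(2, 5, 2).

2, 2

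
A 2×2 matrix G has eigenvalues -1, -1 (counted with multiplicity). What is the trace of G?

trace(G) is the sum of the eigenvalues: (-1) + (-1) = -2.

-2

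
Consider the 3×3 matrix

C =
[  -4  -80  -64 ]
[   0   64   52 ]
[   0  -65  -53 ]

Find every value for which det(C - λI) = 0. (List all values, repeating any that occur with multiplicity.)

-4, -1, 12

The characteristic polynomial is p(λ) = det(λI - C).
Cofactor expansion gives p(λ) = λ^3 - 7λ^2 - 56λ - 48.
Rational-root test: λ = -1 gives p(-1) = 0.
Dividing by (λ + 1) leaves λ^2 - 8λ - 48.
The quadratic factors as (λ + 4)·(λ - 12).
Eigenvalues: -4, -1, 12.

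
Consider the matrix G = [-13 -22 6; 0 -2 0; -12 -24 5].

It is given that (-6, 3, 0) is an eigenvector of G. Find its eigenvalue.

-2

Compute Gv: G·(-6, 3, 0) = (12, -6, 0).
Since Gv = λv, compare component 1: 12 = λ·-6, so λ = -2.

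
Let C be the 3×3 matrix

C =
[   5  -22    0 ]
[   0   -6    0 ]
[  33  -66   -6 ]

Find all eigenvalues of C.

Compute the characteristic polynomial p(λ) = det(λI - C).
Expanding the 3×3 determinant: p(λ) = λ^3 + 7λ^2 - 24λ - 180.
Try λ = 5: p(5) = 0, so 5 is a root.
Factor out (λ - 5): p(λ) = (λ - 5)·(λ^2 + 12λ + 36).
The quadratic factor is (λ + 6)^2.
Eigenvalues: -6, -6, 5.

-6, -6, 5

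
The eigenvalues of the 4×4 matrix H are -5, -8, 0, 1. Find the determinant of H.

0

det(H) is the product of the eigenvalues: (-5) · (-8) · (0) · (1) = 0.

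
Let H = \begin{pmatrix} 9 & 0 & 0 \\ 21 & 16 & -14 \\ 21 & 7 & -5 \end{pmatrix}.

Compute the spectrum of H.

Compute the characteristic polynomial p(r) = det(rI - H).
Expanding the 3×3 determinant: p(r) = r^3 - 20r^2 + 117r - 162.
Try r = 2: p(2) = 0, so 2 is a root.
Dividing by (r - 2) leaves r^2 - 18r + 81.
The quadratic factor is (r - 9)^2.
Eigenvalues: 2, 9, 9.

2, 9, 9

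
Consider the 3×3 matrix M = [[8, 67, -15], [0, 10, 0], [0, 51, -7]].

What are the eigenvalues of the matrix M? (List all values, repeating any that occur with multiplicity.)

-7, 8, 10

The characteristic polynomial is p(μ) = det(μI - M).
Expanding along the first row, p(μ) = μ^3 - 11μ^2 - 46μ + 560.
Try μ = 10: p(10) = 0, so 10 is a root.
Dividing by (μ - 10) leaves μ^2 - μ - 56.
The quadratic factors as (μ + 7)·(μ - 8).
Eigenvalues: -7, 8, 10.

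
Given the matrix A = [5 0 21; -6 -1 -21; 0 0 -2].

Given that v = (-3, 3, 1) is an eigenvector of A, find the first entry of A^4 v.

-48

First find the eigenvalue: Av = (6, -6, -2) = -2·(-3, 3, 1), so λ = -2.
Then A^4 v = λ^4·v = (-2)^4·(-3, 3, 1) = 16·(-3, 3, 1) = (-48, 48, 16).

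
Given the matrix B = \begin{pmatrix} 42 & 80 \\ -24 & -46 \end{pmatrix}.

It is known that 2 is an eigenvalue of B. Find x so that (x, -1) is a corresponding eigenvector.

We need (B - 2I)v = 0.
B - 2I = [[40, 80], [-24, -48]].
Row 1: (40)·x + (80)·-1 = 0
Row 2: (-24)·x + (-48)·-1 = 0
Solving gives x = 2.
Check: B·(2, -1) = (4, -2) = 2·(2, -1).

2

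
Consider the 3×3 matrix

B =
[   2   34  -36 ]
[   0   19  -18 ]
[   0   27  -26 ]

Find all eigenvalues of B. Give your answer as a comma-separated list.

The characteristic polynomial is p(λ) = det(λI - B).
Expanding the 3×3 determinant: p(λ) = λ^3 + 5λ^2 - 22λ + 16.
Rational-root test: λ = 2 gives p(2) = 0.
Dividing by (λ - 2) leaves λ^2 + 7λ - 8.
The quadratic factors as (λ + 8)·(λ - 1).
Eigenvalues: -8, 1, 2.

-8, 1, 2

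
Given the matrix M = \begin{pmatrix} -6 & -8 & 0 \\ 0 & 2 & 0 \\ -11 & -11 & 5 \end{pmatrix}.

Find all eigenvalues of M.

-6, 2, 5

Set up det(rI - M) = 0.
Expanding along the first row, p(r) = r^3 - r^2 - 32r + 60.
Rational-root test: r = 2 gives p(2) = 0.
Factor out (r - 2): p(r) = (r - 2)·(r^2 + r - 30).
The quadratic factors as (r + 6)·(r - 5).
Eigenvalues: -6, 2, 5.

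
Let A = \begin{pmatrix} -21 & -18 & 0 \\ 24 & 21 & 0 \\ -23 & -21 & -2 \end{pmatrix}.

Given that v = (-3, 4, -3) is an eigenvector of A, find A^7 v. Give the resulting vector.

(-6561, 8748, -6561)

First find the eigenvalue: Av = (-9, 12, -9) = 3·(-3, 4, -3), so λ = 3.
Then A^7 v = λ^7·v = 3^7·(-3, 4, -3) = 2187·(-3, 4, -3) = (-6561, 8748, -6561).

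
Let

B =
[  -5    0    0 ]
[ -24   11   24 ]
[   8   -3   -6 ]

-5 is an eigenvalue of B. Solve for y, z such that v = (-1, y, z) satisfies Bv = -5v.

We need (B + 5I)v = 0.
B + 5I = [[0, 0, 0], [-24, 16, 24], [8, -3, -1]].
Row 1: (0)·-1 + (0)·y + (0)·z = 0
Row 2: (-24)·-1 + (16)·y + (24)·z = 0
Row 3: (8)·-1 + (-3)·y + (-1)·z = 0
Solving gives y = -3, z = 1.
Check: B·(-1, -3, 1) = (5, 15, -5) = -5·(-1, -3, 1).

-3, 1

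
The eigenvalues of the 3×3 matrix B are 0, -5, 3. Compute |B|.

det(B) is the product of the eigenvalues: (0) · (-5) · (3) = 0.

0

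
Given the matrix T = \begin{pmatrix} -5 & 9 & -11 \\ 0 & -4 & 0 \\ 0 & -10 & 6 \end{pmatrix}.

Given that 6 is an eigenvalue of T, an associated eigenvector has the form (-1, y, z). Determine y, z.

We need (T - 6I)v = 0.
T - 6I = [[-11, 9, -11], [0, -10, 0], [0, -10, 0]].
Row 1: (-11)·-1 + (9)·y + (-11)·z = 0
Row 2: (0)·-1 + (-10)·y + (0)·z = 0
Row 3: (0)·-1 + (-10)·y + (0)·z = 0
Solving gives y = 0, z = 1.
Check: T·(-1, 0, 1) = (-6, 0, 6) = 6·(-1, 0, 1).

0, 1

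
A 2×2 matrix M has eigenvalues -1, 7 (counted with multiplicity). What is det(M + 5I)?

If M has eigenvalues -1, 7, then M + 5I has eigenvalues 4, 12.
det(M + 5I) = (4) · (12) = 48.

48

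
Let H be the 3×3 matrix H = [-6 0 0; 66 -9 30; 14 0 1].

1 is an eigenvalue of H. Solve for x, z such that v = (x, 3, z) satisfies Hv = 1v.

We need (H - 1I)v = 0.
H - 1I = [[-7, 0, 0], [66, -10, 30], [14, 0, 0]].
Row 1: (-7)·x + (0)·3 + (0)·z = 0
Row 2: (66)·x + (-10)·3 + (30)·z = 0
Row 3: (14)·x + (0)·3 + (0)·z = 0
Solving gives x = 0, z = 1.
Check: H·(0, 3, 1) = (0, 3, 1) = 1·(0, 3, 1).

0, 1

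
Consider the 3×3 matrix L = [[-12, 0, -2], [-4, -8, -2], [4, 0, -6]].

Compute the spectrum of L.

-10, -8, -8

Compute the characteristic polynomial p(lambda) = det(lambda·I - L).
Expanding along the first row, p(lambda) = lambda^3 + 26·lambda^2 + 224·lambda + 640.
Rational-root test: lambda = -8 gives p(-8) = 0.
Factor out (lambda + 8): p(lambda) = (lambda + 8)·(lambda^2 + 18·lambda + 80).
The quadratic factors as (lambda + 10)·(lambda + 8).
Eigenvalues: -10, -8, -8.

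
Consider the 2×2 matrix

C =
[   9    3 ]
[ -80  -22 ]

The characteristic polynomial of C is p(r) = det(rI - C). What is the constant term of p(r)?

42

p(r) = r^2 + 13r + 42.
The constant term is 42.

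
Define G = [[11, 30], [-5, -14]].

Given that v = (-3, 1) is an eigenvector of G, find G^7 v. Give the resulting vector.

(-3, 1)

First find the eigenvalue: Gv = (-3, 1) = 1·(-3, 1), so λ = 1.
Then G^7 v = λ^7·v = 1^7·(-3, 1) = 1·(-3, 1) = (-3, 1).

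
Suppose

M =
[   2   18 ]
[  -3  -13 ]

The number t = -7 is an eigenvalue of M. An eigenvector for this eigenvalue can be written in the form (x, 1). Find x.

-2

We need (M + 7I)v = 0.
M + 7I = [[9, 18], [-3, -6]].
Row 1: (9)·x + (18)·1 = 0
Row 2: (-3)·x + (-6)·1 = 0
Solving gives x = -2.
Check: M·(-2, 1) = (14, -7) = -7·(-2, 1).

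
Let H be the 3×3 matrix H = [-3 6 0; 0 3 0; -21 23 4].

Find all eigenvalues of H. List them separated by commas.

Set up det(sI - H) = 0.
Expanding the 3×3 determinant: p(s) = s^3 - 4s^2 - 9s + 36.
Try s = -3: p(-3) = 0, so -3 is a root.
Dividing by (s + 3) leaves s^2 - 7s + 12.
The quadratic factors as (s - 3)·(s - 4).
Eigenvalues: -3, 3, 4.

-3, 3, 4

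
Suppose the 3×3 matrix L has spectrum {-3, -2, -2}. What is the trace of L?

trace(L) is the sum of the eigenvalues: (-3) + (-2) + (-2) = -7.

-7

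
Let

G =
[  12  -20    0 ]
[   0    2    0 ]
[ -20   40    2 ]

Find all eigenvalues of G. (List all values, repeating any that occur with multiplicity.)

2, 2, 12

The characteristic polynomial is p(μ) = det(μI - G).
Expanding the 3×3 determinant: p(μ) = μ^3 - 16μ^2 + 52μ - 48.
Try μ = 2: p(2) = 0, so 2 is a root.
Factor out (μ - 2): p(μ) = (μ - 2)·(μ^2 - 14μ + 24).
The quadratic factors as (μ - 2)·(μ - 12).
Eigenvalues: 2, 2, 12.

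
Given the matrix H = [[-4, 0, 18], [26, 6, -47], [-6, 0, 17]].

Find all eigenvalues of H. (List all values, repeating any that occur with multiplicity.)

5, 6, 8

Compute the characteristic polynomial p(r) = det(rI - H).
Cofactor expansion gives p(r) = r^3 - 19r^2 + 118r - 240.
Since p(6) = 0, r = 6 is a root.
Dividing by (r - 6) leaves r^2 - 13r + 40.
The quadratic factors as (r - 5)·(r - 8).
Eigenvalues: 5, 6, 8.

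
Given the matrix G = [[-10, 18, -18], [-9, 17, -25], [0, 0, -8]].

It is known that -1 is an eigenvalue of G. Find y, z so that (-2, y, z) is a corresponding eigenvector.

We need (G + 1I)v = 0.
G + 1I = [[-9, 18, -18], [-9, 18, -25], [0, 0, -7]].
Row 1: (-9)·-2 + (18)·y + (-18)·z = 0
Row 2: (-9)·-2 + (18)·y + (-25)·z = 0
Row 3: (0)·-2 + (0)·y + (-7)·z = 0
Solving gives y = -1, z = 0.
Check: G·(-2, -1, 0) = (2, 1, 0) = -1·(-2, -1, 0).

-1, 0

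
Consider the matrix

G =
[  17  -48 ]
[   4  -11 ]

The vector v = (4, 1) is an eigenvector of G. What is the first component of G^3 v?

500

First find the eigenvalue: Gv = (20, 5) = 5·(4, 1), so λ = 5.
Then G^3 v = λ^3·v = 5^3·(4, 1) = 125·(4, 1) = (500, 125).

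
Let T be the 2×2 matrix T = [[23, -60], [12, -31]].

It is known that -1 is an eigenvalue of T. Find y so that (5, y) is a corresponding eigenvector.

2

We need (T + 1I)v = 0.
T + 1I = [[24, -60], [12, -30]].
Row 1: (24)·5 + (-60)·y = 0
Row 2: (12)·5 + (-30)·y = 0
Solving gives y = 2.
Check: T·(5, 2) = (-5, -2) = -1·(5, 2).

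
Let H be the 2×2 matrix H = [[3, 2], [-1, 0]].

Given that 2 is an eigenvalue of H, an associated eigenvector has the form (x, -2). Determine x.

We need (H - 2I)v = 0.
H - 2I = [[1, 2], [-1, -2]].
Row 1: (1)·x + (2)·-2 = 0
Row 2: (-1)·x + (-2)·-2 = 0
Solving gives x = 4.
Check: H·(4, -2) = (8, -4) = 2·(4, -2).

4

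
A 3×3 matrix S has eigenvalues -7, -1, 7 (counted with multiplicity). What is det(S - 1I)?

96

If S has eigenvalues -7, -1, 7, then S - 1I has eigenvalues -8, -2, 6.
det(S - 1I) = (-8) · (-2) · (6) = 96.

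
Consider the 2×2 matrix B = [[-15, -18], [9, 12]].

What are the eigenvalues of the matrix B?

-6, 3

det(B - lambda·I) = (-15 - lambda)(12 - lambda) - (-18)·(9) = lambda^2 + 3·lambda - 18.
This factors as (lambda + 6)·(lambda - 3) = 0.
Eigenvalues: -6, 3.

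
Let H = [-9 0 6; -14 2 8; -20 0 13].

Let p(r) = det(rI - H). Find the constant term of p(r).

-6

p(r) = r^3 - 6r^2 + 11r - 6.
The constant term is -6.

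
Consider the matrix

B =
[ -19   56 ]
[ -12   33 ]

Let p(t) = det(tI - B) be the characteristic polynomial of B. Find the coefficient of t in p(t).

-14

The coefficient of t of det(tI - B) is −trace(B).
trace(B) = (-19) + (33) = 14, so the coefficient is -14.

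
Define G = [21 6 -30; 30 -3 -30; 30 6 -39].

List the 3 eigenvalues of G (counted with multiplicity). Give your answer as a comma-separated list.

Compute the characteristic polynomial p(s) = det(sI - G).
Expanding along the first row, p(s) = s^3 + 21s^2 + 135s + 243.
Since p(-3) = 0, s = -3 is a root.
Dividing by (s + 3) leaves s^2 + 18s + 81.
The quadratic factor is (s + 9)^2.
Eigenvalues: -9, -9, -3.

-9, -9, -3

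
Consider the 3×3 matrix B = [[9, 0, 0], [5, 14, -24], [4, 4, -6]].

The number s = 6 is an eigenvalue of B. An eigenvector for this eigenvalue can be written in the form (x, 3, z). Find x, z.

0, 1

We need (B - 6I)v = 0.
B - 6I = [[3, 0, 0], [5, 8, -24], [4, 4, -12]].
Row 1: (3)·x + (0)·3 + (0)·z = 0
Row 2: (5)·x + (8)·3 + (-24)·z = 0
Row 3: (4)·x + (4)·3 + (-12)·z = 0
Solving gives x = 0, z = 1.
Check: B·(0, 3, 1) = (0, 18, 6) = 6·(0, 3, 1).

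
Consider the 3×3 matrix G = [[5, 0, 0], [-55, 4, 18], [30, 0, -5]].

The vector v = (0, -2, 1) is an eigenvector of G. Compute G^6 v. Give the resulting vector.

First find the eigenvalue: Gv = (0, 10, -5) = -5·(0, -2, 1), so λ = -5.
Then G^6 v = λ^6·v = (-5)^6·(0, -2, 1) = 15625·(0, -2, 1) = (0, -31250, 15625).

(0, -31250, 15625)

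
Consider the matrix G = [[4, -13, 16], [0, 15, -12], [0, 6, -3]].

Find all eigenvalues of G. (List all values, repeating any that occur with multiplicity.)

3, 4, 9

Set up det(sI - G) = 0.
Cofactor expansion gives p(s) = s^3 - 16s^2 + 75s - 108.
Since p(3) = 0, s = 3 is a root.
Dividing by (s - 3) leaves s^2 - 13s + 36.
The quadratic factors as (s - 4)·(s - 9).
Eigenvalues: 3, 4, 9.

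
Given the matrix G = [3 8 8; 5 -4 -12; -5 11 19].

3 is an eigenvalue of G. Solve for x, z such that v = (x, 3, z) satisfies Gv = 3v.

-3, -3

We need (G - 3I)v = 0.
G - 3I = [[0, 8, 8], [5, -7, -12], [-5, 11, 16]].
Row 1: (0)·x + (8)·3 + (8)·z = 0
Row 2: (5)·x + (-7)·3 + (-12)·z = 0
Row 3: (-5)·x + (11)·3 + (16)·z = 0
Solving gives x = -3, z = -3.
Check: G·(-3, 3, -3) = (-9, 9, -9) = 3·(-3, 3, -3).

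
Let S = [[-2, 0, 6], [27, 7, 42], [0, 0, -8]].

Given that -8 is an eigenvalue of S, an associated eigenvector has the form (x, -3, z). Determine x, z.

-3, 3

We need (S + 8I)v = 0.
S + 8I = [[6, 0, 6], [27, 15, 42], [0, 0, 0]].
Row 1: (6)·x + (0)·-3 + (6)·z = 0
Row 2: (27)·x + (15)·-3 + (42)·z = 0
Row 3: (0)·x + (0)·-3 + (0)·z = 0
Solving gives x = -3, z = 3.
Check: S·(-3, -3, 3) = (24, 24, -24) = -8·(-3, -3, 3).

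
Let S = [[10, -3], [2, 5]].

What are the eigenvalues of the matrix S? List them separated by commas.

7, 8

det(S - rI) = (10 - r)(5 - r) - (-3)·(2) = r^2 - 15r + 56.
This factors as (r - 7)·(r - 8) = 0.
Eigenvalues: 7, 8.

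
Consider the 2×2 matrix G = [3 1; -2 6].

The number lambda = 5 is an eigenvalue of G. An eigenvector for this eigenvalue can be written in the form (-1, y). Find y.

We need (G - 5I)v = 0.
G - 5I = [[-2, 1], [-2, 1]].
Row 1: (-2)·-1 + (1)·y = 0
Row 2: (-2)·-1 + (1)·y = 0
Solving gives y = -2.
Check: G·(-1, -2) = (-5, -10) = 5·(-1, -2).

-2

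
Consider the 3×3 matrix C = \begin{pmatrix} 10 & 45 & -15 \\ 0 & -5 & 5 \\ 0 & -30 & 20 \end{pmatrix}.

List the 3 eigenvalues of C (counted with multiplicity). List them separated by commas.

The characteristic polynomial is p(t) = det(tI - C).
Cofactor expansion gives p(t) = t^3 - 25t^2 + 200t - 500.
Try t = 5: p(5) = 0, so 5 is a root.
Dividing by (t - 5) leaves t^2 - 20t + 100.
The quadratic factor is (t - 10)^2.
Eigenvalues: 5, 10, 10.

5, 10, 10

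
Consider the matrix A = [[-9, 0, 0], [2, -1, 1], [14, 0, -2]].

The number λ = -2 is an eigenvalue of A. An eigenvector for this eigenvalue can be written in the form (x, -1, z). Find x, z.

0, 1

We need (A + 2I)v = 0.
A + 2I = [[-7, 0, 0], [2, 1, 1], [14, 0, 0]].
Row 1: (-7)·x + (0)·-1 + (0)·z = 0
Row 2: (2)·x + (1)·-1 + (1)·z = 0
Row 3: (14)·x + (0)·-1 + (0)·z = 0
Solving gives x = 0, z = 1.
Check: A·(0, -1, 1) = (0, 2, -2) = -2·(0, -1, 1).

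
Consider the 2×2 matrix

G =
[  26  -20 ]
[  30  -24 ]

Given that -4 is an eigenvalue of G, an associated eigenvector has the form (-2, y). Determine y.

We need (G + 4I)v = 0.
G + 4I = [[30, -20], [30, -20]].
Row 1: (30)·-2 + (-20)·y = 0
Row 2: (30)·-2 + (-20)·y = 0
Solving gives y = -3.
Check: G·(-2, -3) = (8, 12) = -4·(-2, -3).

-3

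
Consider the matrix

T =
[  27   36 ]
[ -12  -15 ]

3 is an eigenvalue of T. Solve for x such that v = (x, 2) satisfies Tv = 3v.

-3

We need (T - 3I)v = 0.
T - 3I = [[24, 36], [-12, -18]].
Row 1: (24)·x + (36)·2 = 0
Row 2: (-12)·x + (-18)·2 = 0
Solving gives x = -3.
Check: T·(-3, 2) = (-9, 6) = 3·(-3, 2).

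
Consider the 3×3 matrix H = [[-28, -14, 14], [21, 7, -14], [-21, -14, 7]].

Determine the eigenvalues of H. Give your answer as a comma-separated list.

-7, -7, 0

The characteristic polynomial is p(λ) = det(λI - H).
Expanding along the first row, p(λ) = λ^3 + 14λ^2 + 49λ.
Rational-root test: λ = 0 gives p(0) = 0.
Dividing by λ leaves λ^2 + 14λ + 49.
The quadratic factor is (λ + 7)^2.
Eigenvalues: -7, -7, 0.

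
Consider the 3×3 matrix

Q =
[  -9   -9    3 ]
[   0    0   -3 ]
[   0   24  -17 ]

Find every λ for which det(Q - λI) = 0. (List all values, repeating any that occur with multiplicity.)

Set up det(tI - Q) = 0.
Cofactor expansion gives p(t) = t^3 + 26t^2 + 225t + 648.
Try t = -8: p(-8) = 0, so -8 is a root.
Factor out (t + 8): p(t) = (t + 8)·(t^2 + 18t + 81).
The quadratic factor is (t + 9)^2.
Eigenvalues: -9, -9, -8.

-9, -9, -8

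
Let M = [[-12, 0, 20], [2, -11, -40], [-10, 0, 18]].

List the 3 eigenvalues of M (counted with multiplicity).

-11, -2, 8

Compute the characteristic polynomial p(s) = det(sI - M).
Cofactor expansion gives p(s) = s^3 + 5s^2 - 82s - 176.
Try s = -2: p(-2) = 0, so -2 is a root.
Factor out (s + 2): p(s) = (s + 2)·(s^2 + 3s - 88).
The quadratic factors as (s + 11)·(s - 8).
Eigenvalues: -11, -2, 8.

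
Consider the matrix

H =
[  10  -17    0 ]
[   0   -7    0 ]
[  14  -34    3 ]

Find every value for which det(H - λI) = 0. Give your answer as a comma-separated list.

Compute the characteristic polynomial p(λ) = det(λI - H).
Expanding along the first row, p(λ) = λ^3 - 6λ^2 - 61λ + 210.
Try λ = -7: p(-7) = 0, so -7 is a root.
Factor out (λ + 7): p(λ) = (λ + 7)·(λ^2 - 13λ + 30).
The quadratic factors as (λ - 3)·(λ - 10).
Eigenvalues: -7, 3, 10.

-7, 3, 10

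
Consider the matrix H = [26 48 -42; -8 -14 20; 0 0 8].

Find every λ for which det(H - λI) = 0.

The characteristic polynomial is p(μ) = det(μI - H).
Expanding along the first row, p(μ) = μ^3 - 20μ^2 + 116μ - 160.
Rational-root test: μ = 8 gives p(8) = 0.
Dividing by (μ - 8) leaves μ^2 - 12μ + 20.
The quadratic factors as (μ - 2)·(μ - 10).
Eigenvalues: 2, 8, 10.

2, 8, 10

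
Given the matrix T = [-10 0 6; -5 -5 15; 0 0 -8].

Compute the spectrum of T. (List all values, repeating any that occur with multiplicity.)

-10, -8, -5

Compute the characteristic polynomial p(μ) = det(μI - T).
Expanding the 3×3 determinant: p(μ) = μ^3 + 23μ^2 + 170μ + 400.
Since p(-5) = 0, μ = -5 is a root.
Dividing by (μ + 5) leaves μ^2 + 18μ + 80.
The quadratic factors as (μ + 10)·(μ + 8).
Eigenvalues: -10, -8, -5.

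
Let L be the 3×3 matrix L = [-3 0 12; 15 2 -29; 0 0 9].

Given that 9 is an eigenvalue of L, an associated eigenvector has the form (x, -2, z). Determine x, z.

We need (L - 9I)v = 0.
L - 9I = [[-12, 0, 12], [15, -7, -29], [0, 0, 0]].
Row 1: (-12)·x + (0)·-2 + (12)·z = 0
Row 2: (15)·x + (-7)·-2 + (-29)·z = 0
Row 3: (0)·x + (0)·-2 + (0)·z = 0
Solving gives x = 1, z = 1.
Check: L·(1, -2, 1) = (9, -18, 9) = 9·(1, -2, 1).

1, 1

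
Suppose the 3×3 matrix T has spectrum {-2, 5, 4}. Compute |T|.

det(T) is the product of the eigenvalues: (-2) · (5) · (4) = -40.

-40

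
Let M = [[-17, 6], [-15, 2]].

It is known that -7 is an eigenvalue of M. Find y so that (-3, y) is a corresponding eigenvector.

We need (M + 7I)v = 0.
M + 7I = [[-10, 6], [-15, 9]].
Row 1: (-10)·-3 + (6)·y = 0
Row 2: (-15)·-3 + (9)·y = 0
Solving gives y = -5.
Check: M·(-3, -5) = (21, 35) = -7·(-3, -5).

-5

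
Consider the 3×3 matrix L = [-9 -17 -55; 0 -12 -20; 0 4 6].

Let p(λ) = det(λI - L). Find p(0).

p(0) = det(0·I − L) = det(−L) = (−1)^3·det(L).
det(L) = -72, so p(0) = 72.

72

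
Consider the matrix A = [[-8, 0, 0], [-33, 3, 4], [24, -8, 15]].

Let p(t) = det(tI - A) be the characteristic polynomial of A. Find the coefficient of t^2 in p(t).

The coefficient of t^2 of det(tI - A) is −trace(A).
trace(A) = (-8) + (3) + (15) = 10, so the coefficient is -10.

-10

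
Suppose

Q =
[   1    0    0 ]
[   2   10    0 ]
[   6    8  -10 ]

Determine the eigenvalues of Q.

-10, 1, 10

Q is lower triangular, so its eigenvalues are the diagonal entries.
Diagonal: 1, 10, -10.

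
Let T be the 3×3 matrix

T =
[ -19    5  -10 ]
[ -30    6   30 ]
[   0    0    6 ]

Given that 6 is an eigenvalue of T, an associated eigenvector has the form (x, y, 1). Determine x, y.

1, 7

We need (T - 6I)v = 0.
T - 6I = [[-25, 5, -10], [-30, 0, 30], [0, 0, 0]].
Row 1: (-25)·x + (5)·y + (-10)·1 = 0
Row 2: (-30)·x + (0)·y + (30)·1 = 0
Row 3: (0)·x + (0)·y + (0)·1 = 0
Solving gives x = 1, y = 7.
Check: T·(1, 7, 1) = (6, 42, 6) = 6·(1, 7, 1).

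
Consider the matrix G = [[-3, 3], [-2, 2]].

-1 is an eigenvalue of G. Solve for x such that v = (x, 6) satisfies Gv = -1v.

We need (G + 1I)v = 0.
G + 1I = [[-2, 3], [-2, 3]].
Row 1: (-2)·x + (3)·6 = 0
Row 2: (-2)·x + (3)·6 = 0
Solving gives x = 9.
Check: G·(9, 6) = (-9, -6) = -1·(9, 6).

9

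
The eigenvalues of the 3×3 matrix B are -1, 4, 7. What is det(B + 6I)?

650

If B has eigenvalues -1, 4, 7, then B + 6I has eigenvalues 5, 10, 13.
det(B + 6I) = (5) · (10) · (13) = 650.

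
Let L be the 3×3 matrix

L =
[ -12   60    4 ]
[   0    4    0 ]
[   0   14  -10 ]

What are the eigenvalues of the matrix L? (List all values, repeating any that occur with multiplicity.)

The characteristic polynomial is p(λ) = det(λI - L).
Expanding along the first row, p(λ) = λ^3 + 18λ^2 + 32λ - 480.
Since p(-10) = 0, λ = -10 is a root.
Factor out (λ + 10): p(λ) = (λ + 10)·(λ^2 + 8λ - 48).
The quadratic factors as (λ + 12)·(λ - 4).
Eigenvalues: -12, -10, 4.

-12, -10, 4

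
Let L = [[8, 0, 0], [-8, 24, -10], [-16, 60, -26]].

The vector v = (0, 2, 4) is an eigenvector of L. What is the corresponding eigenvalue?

Compute Lv: L·(0, 2, 4) = (0, 8, 16).
Since Lv = λv, compare component 2: 8 = λ·2, so λ = 4.

4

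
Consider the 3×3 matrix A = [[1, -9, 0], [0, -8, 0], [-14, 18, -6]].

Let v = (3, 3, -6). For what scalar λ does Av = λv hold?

Compute Av: A·(3, 3, -6) = (-24, -24, 48).
Since Av = λv, compare component 1: -24 = λ·3, so λ = -8.

-8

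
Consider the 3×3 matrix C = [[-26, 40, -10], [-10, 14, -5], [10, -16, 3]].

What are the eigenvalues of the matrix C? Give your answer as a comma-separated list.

The characteristic polynomial is p(s) = det(sI - C).
Expanding the 3×3 determinant: p(s) = s^3 + 9s^2 + 20s + 12.
Try s = -2: p(-2) = 0, so -2 is a root.
Factor out (s + 2): p(s) = (s + 2)·(s^2 + 7s + 6).
The quadratic factors as (s + 6)·(s + 1).
Eigenvalues: -6, -2, -1.

-6, -2, -1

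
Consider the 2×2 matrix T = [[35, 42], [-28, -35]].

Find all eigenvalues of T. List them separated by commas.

-7, 7

det(T - rI) = (35 - r)(-35 - r) - (42)·(-28) = r^2 - 49.
This factors as (r + 7)·(r - 7) = 0.
Eigenvalues: -7, 7.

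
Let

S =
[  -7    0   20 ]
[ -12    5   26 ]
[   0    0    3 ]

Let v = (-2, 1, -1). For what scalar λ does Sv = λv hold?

Compute Sv: S·(-2, 1, -1) = (-6, 3, -3).
Since Sv = λv, compare component 1: -6 = λ·-2, so λ = 3.

3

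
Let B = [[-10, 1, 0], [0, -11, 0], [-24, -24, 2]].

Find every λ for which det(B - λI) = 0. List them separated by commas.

-11, -10, 2

Compute the characteristic polynomial p(lambda) = det(lambda·I - B).
Cofactor expansion gives p(lambda) = lambda^3 + 19·lambda^2 + 68·lambda - 220.
Rational-root test: lambda = 2 gives p(2) = 0.
Factor out (lambda - 2): p(lambda) = (lambda - 2)·(lambda^2 + 21·lambda + 110).
The quadratic factors as (lambda + 11)·(lambda + 10).
Eigenvalues: -11, -10, 2.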